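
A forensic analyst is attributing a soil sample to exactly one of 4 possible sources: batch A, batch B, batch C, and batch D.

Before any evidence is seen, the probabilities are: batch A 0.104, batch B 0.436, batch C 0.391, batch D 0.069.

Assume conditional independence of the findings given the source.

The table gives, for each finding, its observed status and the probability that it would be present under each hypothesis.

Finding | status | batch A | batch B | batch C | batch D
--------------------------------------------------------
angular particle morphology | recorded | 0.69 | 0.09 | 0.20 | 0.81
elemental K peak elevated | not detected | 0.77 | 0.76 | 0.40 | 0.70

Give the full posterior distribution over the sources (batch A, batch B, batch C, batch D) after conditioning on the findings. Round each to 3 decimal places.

0.184, 0.105, 0.524, 0.187

By Bayes' rule with conditional independence, the unnormalized weight for each hypothesis is prior × ∏ likelihoods (using 1 − P(present | H) for each absent finding):
  batch A: 0.104 × 0.69 × (1 − 0.77) = 0.016505
  batch B: 0.436 × 0.09 × (1 − 0.76) = 0.0094176
  batch C: 0.391 × 0.20 × (1 − 0.40) = 0.04692
  batch D: 0.069 × 0.81 × (1 − 0.70) = 0.016767
Normalizing constant Z = 0.016505 + 0.0094176 + 0.04692 + 0.016767 = 0.089609.
P(batch A | evidence) = 0.016505 / 0.089609 ≈ 0.184
P(batch B | evidence) = 0.0094176 / 0.089609 ≈ 0.105
P(batch C | evidence) = 0.04692 / 0.089609 ≈ 0.524
P(batch D | evidence) = 0.016767 / 0.089609 ≈ 0.187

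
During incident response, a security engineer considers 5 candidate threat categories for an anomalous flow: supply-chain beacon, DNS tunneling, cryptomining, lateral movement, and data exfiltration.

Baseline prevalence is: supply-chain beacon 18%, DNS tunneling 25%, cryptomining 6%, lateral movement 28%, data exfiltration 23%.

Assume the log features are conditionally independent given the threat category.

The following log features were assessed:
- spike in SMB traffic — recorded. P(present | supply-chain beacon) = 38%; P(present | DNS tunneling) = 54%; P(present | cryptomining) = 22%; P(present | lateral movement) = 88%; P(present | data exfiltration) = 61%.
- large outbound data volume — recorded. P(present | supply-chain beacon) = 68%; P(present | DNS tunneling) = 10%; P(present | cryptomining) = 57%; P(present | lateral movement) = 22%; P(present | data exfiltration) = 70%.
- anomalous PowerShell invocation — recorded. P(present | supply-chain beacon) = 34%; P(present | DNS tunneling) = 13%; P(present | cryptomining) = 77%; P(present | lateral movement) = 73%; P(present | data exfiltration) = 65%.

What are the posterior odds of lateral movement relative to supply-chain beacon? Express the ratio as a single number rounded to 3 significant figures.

Unnormalized posterior weight (prior times the log feature likelihoods) for each of the two hypotheses:
  lateral movement: 0.28 × 0.88 × 0.22 × 0.73 = 0.039572
  supply-chain beacon: 0.18 × 0.38 × 0.68 × 0.34 = 0.015814
Odds(lateral movement : supply-chain beacon) = 0.039572 / 0.015814 ≈ 2.50.

2.50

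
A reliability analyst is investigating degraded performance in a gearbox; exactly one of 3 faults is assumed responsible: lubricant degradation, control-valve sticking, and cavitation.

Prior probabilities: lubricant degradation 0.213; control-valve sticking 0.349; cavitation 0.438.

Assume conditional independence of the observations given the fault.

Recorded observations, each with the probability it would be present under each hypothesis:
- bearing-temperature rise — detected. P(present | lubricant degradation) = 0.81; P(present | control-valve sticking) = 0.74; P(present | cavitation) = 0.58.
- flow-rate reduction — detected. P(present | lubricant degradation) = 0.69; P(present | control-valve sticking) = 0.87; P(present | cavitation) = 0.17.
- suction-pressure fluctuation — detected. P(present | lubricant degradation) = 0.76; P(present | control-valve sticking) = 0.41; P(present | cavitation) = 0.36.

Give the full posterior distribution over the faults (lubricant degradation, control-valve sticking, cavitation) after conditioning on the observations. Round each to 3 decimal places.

Multiply each prior by the joint likelihood of the evidence pattern:
  lubricant degradation: 0.213 × 0.81 × 0.69 × 0.76 = 0.090475
  control-valve sticking: 0.349 × 0.74 × 0.87 × 0.41 = 0.092121
  cavitation: 0.438 × 0.58 × 0.17 × 0.36 = 0.015547
Marginal likelihood of the evidence = 0.19814.
P(lubricant degradation | evidence) = 0.090475 / 0.19814 ≈ 0.457
P(control-valve sticking | evidence) = 0.092121 / 0.19814 ≈ 0.465
P(cavitation | evidence) = 0.015547 / 0.19814 ≈ 0.078

0.457, 0.465, 0.078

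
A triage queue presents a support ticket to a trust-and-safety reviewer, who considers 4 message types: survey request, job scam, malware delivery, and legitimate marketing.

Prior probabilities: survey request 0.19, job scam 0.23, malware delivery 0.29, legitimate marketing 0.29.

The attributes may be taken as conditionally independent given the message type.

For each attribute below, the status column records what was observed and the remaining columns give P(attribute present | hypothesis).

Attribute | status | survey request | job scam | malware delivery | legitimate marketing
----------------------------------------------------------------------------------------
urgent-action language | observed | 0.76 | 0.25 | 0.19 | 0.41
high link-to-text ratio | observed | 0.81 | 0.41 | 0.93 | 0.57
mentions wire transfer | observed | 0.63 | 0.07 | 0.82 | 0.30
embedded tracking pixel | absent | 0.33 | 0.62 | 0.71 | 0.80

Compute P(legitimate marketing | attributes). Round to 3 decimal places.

For each hypothesis, the unnormalized posterior weight is prior × product of the attribute likelihoods (using 1 − P(present | H) for each absent attribute):
  survey request: 0.19 × 0.76 × 0.81 × 0.63 × (1 − 0.33) = 0.049371
  job scam: 0.23 × 0.25 × 0.41 × 0.07 × (1 − 0.62) = 0.0006271
  malware delivery: 0.29 × 0.19 × 0.93 × 0.82 × (1 − 0.71) = 0.012186
  legitimate marketing: 0.29 × 0.41 × 0.57 × 0.30 × (1 − 0.80) = 0.0040664
Normalizing constant Z = 0.049371 + 0.0006271 + 0.012186 + 0.0040664 = 0.06625.
P(legitimate marketing | evidence) = 0.0040664 / 0.06625 ≈ 0.061.

0.061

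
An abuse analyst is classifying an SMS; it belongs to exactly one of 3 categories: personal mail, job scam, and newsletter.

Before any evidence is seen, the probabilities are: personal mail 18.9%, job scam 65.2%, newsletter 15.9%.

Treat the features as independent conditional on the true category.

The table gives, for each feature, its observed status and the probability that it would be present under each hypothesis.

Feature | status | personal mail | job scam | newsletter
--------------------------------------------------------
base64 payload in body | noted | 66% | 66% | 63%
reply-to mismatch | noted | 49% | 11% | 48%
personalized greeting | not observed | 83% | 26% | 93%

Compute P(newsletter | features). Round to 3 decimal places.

By Bayes' rule with conditional independence, the unnormalized weight for each hypothesis is prior × ∏ likelihoods (using 1 − P(present | H) for each absent feature):
  personal mail: 0.189 × 0.66 × 0.49 × (1 − 0.83) = 0.010391
  job scam: 0.652 × 0.66 × 0.11 × (1 − 0.26) = 0.035028
  newsletter: 0.159 × 0.63 × 0.48 × (1 − 0.93) = 0.0033657
The unnormalized weights sum to 0.048785.
P(newsletter | evidence) = 0.0033657 / 0.048785 ≈ 0.069.

0.069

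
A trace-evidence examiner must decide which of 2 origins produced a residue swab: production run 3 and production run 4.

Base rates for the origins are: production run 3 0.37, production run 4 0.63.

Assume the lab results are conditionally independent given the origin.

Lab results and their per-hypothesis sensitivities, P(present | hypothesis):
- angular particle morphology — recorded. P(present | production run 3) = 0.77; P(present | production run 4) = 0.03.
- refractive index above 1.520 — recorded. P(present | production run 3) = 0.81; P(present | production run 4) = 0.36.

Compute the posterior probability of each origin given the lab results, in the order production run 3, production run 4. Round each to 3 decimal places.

0.971, 0.029

For each hypothesis, the unnormalized posterior weight is prior × product of the lab result likelihoods:
  production run 3: 0.37 × 0.77 × 0.81 = 0.23077
  production run 4: 0.63 × 0.03 × 0.36 = 0.006804
Normalizing constant Z = 0.23077 + 0.006804 = 0.23757.
P(production run 3 | evidence) = 0.23077 / 0.23757 ≈ 0.971
P(production run 4 | evidence) = 0.006804 / 0.23757 ≈ 0.029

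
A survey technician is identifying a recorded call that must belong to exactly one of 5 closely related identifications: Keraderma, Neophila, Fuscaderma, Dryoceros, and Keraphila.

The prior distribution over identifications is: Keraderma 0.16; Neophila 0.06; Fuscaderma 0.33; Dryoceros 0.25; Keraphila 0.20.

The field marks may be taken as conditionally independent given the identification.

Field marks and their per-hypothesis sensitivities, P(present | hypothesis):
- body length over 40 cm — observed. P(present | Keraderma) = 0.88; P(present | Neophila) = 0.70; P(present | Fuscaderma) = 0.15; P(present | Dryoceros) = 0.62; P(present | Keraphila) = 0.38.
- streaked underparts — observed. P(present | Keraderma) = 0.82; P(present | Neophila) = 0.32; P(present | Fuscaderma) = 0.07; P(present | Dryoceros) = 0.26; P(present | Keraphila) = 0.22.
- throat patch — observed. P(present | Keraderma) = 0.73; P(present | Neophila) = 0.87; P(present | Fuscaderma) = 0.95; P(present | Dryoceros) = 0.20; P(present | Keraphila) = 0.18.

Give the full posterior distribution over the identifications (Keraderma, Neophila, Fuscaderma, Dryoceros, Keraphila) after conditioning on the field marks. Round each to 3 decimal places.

0.764, 0.106, 0.030, 0.073, 0.027

For each hypothesis, the unnormalized posterior weight is prior × product of the field mark likelihoods:
  Keraderma: 0.16 × 0.88 × 0.82 × 0.73 = 0.084283
  Neophila: 0.06 × 0.70 × 0.32 × 0.87 = 0.011693
  Fuscaderma: 0.33 × 0.15 × 0.07 × 0.95 = 0.0032918
  Dryoceros: 0.25 × 0.62 × 0.26 × 0.20 = 0.00806
  Keraphila: 0.20 × 0.38 × 0.22 × 0.18 = 0.0030096
The unnormalized weights sum to 0.11034.
P(Keraderma | evidence) = 0.084283 / 0.11034 ≈ 0.764
P(Neophila | evidence) = 0.011693 / 0.11034 ≈ 0.106
P(Fuscaderma | evidence) = 0.0032918 / 0.11034 ≈ 0.030
P(Dryoceros | evidence) = 0.00806 / 0.11034 ≈ 0.073
P(Keraphila | evidence) = 0.0030096 / 0.11034 ≈ 0.027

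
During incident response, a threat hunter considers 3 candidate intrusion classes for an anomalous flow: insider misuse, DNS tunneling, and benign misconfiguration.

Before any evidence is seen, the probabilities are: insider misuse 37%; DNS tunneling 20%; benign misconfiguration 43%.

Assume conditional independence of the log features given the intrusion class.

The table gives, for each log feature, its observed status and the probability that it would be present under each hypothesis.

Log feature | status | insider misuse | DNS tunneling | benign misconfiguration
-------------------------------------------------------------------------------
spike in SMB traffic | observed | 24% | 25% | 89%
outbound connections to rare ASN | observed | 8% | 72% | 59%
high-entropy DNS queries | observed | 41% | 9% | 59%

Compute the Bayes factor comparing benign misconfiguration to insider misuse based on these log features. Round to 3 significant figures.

39.4

Take the product of per-log feature likelihoods under each hypothesis, then divide.
  benign misconfiguration: 0.89 × 0.59 × 0.59 = 0.30981
  insider misuse: 0.24 × 0.08 × 0.41 = 0.007872
Bayes factor = 0.30981 / 0.007872 ≈ 39.4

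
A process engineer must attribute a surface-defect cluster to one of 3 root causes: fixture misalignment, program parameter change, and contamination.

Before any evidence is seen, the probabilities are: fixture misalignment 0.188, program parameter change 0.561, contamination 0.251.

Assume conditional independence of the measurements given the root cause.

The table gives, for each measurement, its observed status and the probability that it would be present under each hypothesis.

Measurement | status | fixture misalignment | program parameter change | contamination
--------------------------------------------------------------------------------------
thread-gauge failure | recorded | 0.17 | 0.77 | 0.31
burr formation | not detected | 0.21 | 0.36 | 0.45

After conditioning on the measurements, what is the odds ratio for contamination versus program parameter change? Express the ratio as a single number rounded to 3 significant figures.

Unnormalized posterior weight (prior times the measurement likelihoods) for each of the two hypotheses (using 1 − P(present | H) for each absent measurement):
  contamination: 0.251 × 0.31 × (1 − 0.45) = 0.042796
  program parameter change: 0.561 × 0.77 × (1 − 0.36) = 0.27646
Odds(contamination : program parameter change) = 0.042796 / 0.27646 ≈ 0.155.

0.155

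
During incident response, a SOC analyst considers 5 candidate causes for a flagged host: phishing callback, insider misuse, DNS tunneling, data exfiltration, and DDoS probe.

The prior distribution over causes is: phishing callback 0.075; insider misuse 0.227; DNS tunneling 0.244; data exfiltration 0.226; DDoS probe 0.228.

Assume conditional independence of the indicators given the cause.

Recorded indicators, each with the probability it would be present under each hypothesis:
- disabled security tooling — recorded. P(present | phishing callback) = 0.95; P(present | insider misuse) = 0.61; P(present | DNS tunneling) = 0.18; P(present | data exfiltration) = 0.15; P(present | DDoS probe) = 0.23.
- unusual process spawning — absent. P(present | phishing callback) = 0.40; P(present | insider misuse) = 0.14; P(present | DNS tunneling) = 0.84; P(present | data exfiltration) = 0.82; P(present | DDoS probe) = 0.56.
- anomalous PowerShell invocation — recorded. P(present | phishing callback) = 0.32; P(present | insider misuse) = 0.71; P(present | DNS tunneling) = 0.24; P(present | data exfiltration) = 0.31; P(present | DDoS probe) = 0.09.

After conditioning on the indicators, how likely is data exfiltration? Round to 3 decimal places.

For each hypothesis, the unnormalized posterior weight is prior × product of the indicator likelihoods (using 1 − P(present | H) for each absent indicator):
  phishing callback: 0.075 × 0.95 × (1 − 0.40) × 0.32 = 0.01368
  insider misuse: 0.227 × 0.61 × (1 − 0.14) × 0.71 = 0.08455
  DNS tunneling: 0.244 × 0.18 × (1 − 0.84) × 0.24 = 0.0016865
  data exfiltration: 0.226 × 0.15 × (1 − 0.82) × 0.31 = 0.0018916
  DDoS probe: 0.228 × 0.23 × (1 − 0.56) × 0.09 = 0.0020766
The unnormalized weights sum to 0.10388.
P(data exfiltration | evidence) = 0.0018916 / 0.10388 ≈ 0.018.

0.018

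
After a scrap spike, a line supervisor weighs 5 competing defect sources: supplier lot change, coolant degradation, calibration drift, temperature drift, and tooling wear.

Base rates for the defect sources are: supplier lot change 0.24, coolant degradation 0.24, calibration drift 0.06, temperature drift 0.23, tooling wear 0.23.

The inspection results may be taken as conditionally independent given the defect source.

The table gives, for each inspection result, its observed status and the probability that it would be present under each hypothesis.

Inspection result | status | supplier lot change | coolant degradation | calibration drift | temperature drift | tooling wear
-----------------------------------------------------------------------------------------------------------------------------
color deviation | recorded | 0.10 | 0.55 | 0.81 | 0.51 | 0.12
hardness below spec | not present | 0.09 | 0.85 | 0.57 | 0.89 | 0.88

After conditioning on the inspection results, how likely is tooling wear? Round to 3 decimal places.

By Bayes' rule with conditional independence, the unnormalized weight for each hypothesis is prior × ∏ likelihoods (using 1 − P(present | H) for each absent inspection result):
  supplier lot change: 0.24 × 0.10 × (1 − 0.09) = 0.02184
  coolant degradation: 0.24 × 0.55 × (1 − 0.85) = 0.0198
  calibration drift: 0.06 × 0.81 × (1 − 0.57) = 0.020898
  temperature drift: 0.23 × 0.51 × (1 − 0.89) = 0.012903
  tooling wear: 0.23 × 0.12 × (1 − 0.88) = 0.003312
Normalizing constant Z = 0.02184 + 0.0198 + 0.020898 + 0.012903 + 0.003312 = 0.078753.
P(tooling wear | evidence) = 0.003312 / 0.078753 ≈ 0.042.

0.042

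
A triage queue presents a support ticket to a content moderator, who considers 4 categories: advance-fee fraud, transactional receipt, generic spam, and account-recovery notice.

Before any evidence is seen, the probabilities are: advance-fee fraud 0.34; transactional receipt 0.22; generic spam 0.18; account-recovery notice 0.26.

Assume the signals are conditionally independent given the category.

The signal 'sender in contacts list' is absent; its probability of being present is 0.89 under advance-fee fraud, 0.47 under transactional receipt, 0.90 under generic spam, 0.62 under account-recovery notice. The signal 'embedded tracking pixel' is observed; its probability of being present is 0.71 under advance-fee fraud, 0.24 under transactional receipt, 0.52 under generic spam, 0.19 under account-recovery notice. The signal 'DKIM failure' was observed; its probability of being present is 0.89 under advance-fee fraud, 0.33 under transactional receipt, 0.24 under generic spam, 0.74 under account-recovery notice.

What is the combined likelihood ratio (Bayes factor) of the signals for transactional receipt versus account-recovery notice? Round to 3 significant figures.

0.786

Take the product of per-signal likelihoods under each hypothesis (using 1 − P(present | H) for each absent signal), then divide.
  transactional receipt: (1 − 0.47) × 0.24 × 0.33 = 0.041976
  account-recovery notice: (1 − 0.62) × 0.19 × 0.74 = 0.053428
Bayes factor = 0.041976 / 0.053428 ≈ 0.786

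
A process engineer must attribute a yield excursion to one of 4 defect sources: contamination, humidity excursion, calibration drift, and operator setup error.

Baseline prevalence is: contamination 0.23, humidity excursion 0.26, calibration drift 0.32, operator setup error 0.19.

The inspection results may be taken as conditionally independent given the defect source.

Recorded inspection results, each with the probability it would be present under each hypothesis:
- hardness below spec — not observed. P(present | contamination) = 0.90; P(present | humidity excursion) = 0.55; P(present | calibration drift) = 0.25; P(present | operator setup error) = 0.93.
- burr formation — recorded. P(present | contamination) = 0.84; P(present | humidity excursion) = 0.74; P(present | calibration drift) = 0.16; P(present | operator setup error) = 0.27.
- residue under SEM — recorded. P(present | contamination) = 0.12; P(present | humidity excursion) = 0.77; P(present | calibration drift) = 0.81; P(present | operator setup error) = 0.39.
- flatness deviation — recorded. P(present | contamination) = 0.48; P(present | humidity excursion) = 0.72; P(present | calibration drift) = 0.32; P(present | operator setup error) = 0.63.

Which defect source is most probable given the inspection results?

Multiply each prior by the joint likelihood of the inspection result pattern (using 1 − P(present | H) for each absent inspection result):
  contamination: 0.23 × (1 − 0.90) × 0.84 × 0.12 × 0.48 = 0.0011128
  humidity excursion: 0.26 × (1 − 0.55) × 0.74 × 0.77 × 0.72 = 0.048
  calibration drift: 0.32 × (1 − 0.25) × 0.16 × 0.81 × 0.32 = 0.0099533
  operator setup error: 0.19 × (1 − 0.93) × 0.27 × 0.39 × 0.63 = 0.00088231
Marginal likelihood of the evidence = 0.059948.
P(contamination | evidence) ≈ 0.0011128 / 0.059948 ≈ 0.019
P(humidity excursion | evidence) ≈ 0.048 / 0.059948 ≈ 0.801
P(calibration drift | evidence) ≈ 0.0099533 / 0.059948 ≈ 0.166
P(operator setup error | evidence) ≈ 0.00088231 / 0.059948 ≈ 0.015
The largest is 0.801, so humidity excursion is most probable.

humidity excursion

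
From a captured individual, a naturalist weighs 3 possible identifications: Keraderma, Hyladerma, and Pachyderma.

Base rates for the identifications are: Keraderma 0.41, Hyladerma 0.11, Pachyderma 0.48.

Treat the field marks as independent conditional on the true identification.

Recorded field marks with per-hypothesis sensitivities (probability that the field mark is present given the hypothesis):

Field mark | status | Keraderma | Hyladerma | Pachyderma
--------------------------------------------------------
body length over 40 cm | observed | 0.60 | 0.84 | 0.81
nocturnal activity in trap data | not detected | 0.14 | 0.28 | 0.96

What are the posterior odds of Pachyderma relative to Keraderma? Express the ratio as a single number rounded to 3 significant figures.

The normalizing constant cancels in an odds ratio, so compute prior × likelihood for the two hypotheses only (using 1 − P(present | H) for each absent field mark):
  Pachyderma: 0.48 × 0.81 × (1 − 0.96) = 0.015552
  Keraderma: 0.41 × 0.60 × (1 − 0.14) = 0.21156
Odds(Pachyderma : Keraderma) = 0.015552 / 0.21156 ≈ 0.0735.

0.0735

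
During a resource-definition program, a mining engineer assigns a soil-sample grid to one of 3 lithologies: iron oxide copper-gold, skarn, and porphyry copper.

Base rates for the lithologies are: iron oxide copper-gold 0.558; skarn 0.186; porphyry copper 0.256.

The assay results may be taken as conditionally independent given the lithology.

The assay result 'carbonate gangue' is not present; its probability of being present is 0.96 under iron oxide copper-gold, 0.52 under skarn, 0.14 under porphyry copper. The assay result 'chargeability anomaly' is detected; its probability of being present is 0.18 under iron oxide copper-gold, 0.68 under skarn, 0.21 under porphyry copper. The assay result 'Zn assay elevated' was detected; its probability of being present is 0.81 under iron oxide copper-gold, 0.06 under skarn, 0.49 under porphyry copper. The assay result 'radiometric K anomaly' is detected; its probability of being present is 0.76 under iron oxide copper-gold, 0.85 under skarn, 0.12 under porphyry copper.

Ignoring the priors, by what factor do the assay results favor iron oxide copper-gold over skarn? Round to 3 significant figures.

The Bayes factor is the ratio of the joint likelihoods of the assay result pattern under the two hypotheses (using 1 − P(present | H) for each absent assay result).
  iron oxide copper-gold: (1 − 0.96) × 0.18 × 0.81 × 0.76 = 0.0044323
  skarn: (1 − 0.52) × 0.68 × 0.06 × 0.85 = 0.016646
Bayes factor = 0.0044323 / 0.016646 ≈ 0.266

0.266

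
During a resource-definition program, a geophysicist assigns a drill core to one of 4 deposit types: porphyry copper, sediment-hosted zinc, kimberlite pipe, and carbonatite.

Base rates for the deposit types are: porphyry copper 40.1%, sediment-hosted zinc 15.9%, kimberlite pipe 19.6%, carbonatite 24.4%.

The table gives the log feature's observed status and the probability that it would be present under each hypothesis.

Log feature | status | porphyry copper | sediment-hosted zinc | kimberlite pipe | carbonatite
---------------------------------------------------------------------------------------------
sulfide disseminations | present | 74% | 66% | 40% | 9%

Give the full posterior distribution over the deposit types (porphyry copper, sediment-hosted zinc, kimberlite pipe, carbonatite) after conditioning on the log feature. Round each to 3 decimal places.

0.591, 0.209, 0.156, 0.044

For each hypothesis, the unnormalized posterior weight is prior × likelihood:
  porphyry copper: 0.401 × 0.74 = 0.29674
  sediment-hosted zinc: 0.159 × 0.66 = 0.10494
  kimberlite pipe: 0.196 × 0.40 = 0.0784
  carbonatite: 0.244 × 0.09 = 0.02196
The unnormalized weights sum to 0.50204.
P(porphyry copper | evidence) = 0.29674 / 0.50204 ≈ 0.591
P(sediment-hosted zinc | evidence) = 0.10494 / 0.50204 ≈ 0.209
P(kimberlite pipe | evidence) = 0.0784 / 0.50204 ≈ 0.156
P(carbonatite | evidence) = 0.02196 / 0.50204 ≈ 0.044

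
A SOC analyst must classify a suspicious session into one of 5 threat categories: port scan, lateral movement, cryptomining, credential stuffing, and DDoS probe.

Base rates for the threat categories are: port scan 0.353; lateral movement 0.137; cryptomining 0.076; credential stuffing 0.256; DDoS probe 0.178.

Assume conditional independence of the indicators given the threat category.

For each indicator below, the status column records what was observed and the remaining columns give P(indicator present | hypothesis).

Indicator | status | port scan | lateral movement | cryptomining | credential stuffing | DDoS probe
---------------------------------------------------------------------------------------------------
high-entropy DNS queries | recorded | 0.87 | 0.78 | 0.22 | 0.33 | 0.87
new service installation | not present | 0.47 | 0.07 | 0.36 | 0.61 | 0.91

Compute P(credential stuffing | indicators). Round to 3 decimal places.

By Bayes' rule with conditional independence, the unnormalized weight for each hypothesis is prior × ∏ likelihoods (using 1 − P(present | H) for each absent indicator):
  port scan: 0.353 × 0.87 × (1 − 0.47) = 0.16277
  lateral movement: 0.137 × 0.78 × (1 − 0.07) = 0.09938
  cryptomining: 0.076 × 0.22 × (1 − 0.36) = 0.010701
  credential stuffing: 0.256 × 0.33 × (1 − 0.61) = 0.032947
  DDoS probe: 0.178 × 0.87 × (1 − 0.91) = 0.013937
The unnormalized weights sum to 0.31973.
P(credential stuffing | evidence) = 0.032947 / 0.31973 ≈ 0.103.

0.103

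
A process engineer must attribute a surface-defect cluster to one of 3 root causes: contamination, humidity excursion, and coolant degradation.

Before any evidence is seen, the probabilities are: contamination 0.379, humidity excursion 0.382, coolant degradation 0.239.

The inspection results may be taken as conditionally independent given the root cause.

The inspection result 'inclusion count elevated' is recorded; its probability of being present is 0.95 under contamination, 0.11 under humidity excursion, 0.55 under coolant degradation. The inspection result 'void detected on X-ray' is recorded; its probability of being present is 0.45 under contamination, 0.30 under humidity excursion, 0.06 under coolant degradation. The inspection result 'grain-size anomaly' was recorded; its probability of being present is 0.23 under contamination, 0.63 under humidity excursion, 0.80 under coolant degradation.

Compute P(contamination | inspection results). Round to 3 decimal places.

Multiply each prior by the joint likelihood of the inspection result pattern:
  contamination: 0.379 × 0.95 × 0.45 × 0.23 = 0.037265
  humidity excursion: 0.382 × 0.11 × 0.30 × 0.63 = 0.0079418
  coolant degradation: 0.239 × 0.55 × 0.06 × 0.80 = 0.0063096
The unnormalized weights sum to 0.051517.
P(contamination | evidence) = 0.037265 / 0.051517 ≈ 0.723.

0.723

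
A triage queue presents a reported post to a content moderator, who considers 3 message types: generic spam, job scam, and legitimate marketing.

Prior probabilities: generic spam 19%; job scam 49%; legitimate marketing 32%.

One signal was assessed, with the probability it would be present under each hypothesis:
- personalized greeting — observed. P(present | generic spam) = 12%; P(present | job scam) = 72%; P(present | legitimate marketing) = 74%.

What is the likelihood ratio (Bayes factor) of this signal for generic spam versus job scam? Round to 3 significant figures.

Likelihood of this signal under each hypothesis:
  generic spam: 0.12
  job scam: 0.72
Bayes factor = 0.12 / 0.72 ≈ 0.167

0.167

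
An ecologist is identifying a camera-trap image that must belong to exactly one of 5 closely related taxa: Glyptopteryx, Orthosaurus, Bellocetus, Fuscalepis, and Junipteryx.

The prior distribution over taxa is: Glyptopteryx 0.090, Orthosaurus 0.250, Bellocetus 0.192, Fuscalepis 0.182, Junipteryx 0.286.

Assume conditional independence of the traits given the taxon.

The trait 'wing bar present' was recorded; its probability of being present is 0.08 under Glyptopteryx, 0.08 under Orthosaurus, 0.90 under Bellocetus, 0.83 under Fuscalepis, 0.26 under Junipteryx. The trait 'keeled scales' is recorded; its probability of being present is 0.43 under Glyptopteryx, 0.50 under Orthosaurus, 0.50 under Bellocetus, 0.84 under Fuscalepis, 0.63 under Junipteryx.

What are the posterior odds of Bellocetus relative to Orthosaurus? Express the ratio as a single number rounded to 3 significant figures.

Unnormalized posterior weight (prior times the trait likelihoods) for each of the two hypotheses:
  Bellocetus: 0.192 × 0.90 × 0.50 = 0.0864
  Orthosaurus: 0.250 × 0.08 × 0.50 = 0.01
Posterior odds = 0.0864 / 0.01 ≈ 8.64.

8.64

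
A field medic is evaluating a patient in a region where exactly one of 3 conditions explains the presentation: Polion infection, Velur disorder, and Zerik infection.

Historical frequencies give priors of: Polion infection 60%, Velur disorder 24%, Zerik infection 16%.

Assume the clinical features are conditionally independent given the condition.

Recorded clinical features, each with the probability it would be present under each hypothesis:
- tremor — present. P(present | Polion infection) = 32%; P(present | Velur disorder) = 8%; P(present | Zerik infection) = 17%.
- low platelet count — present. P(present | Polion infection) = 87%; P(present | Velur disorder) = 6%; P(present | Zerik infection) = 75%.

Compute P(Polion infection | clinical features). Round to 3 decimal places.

Multiply each prior by the joint likelihood of the clinical feature pattern:
  Polion infection: 0.60 × 0.32 × 0.87 = 0.16704
  Velur disorder: 0.24 × 0.08 × 0.06 = 0.001152
  Zerik infection: 0.16 × 0.17 × 0.75 = 0.0204
The unnormalized weights sum to 0.18859.
P(Polion infection | evidence) = 0.16704 / 0.18859 ≈ 0.886.

0.886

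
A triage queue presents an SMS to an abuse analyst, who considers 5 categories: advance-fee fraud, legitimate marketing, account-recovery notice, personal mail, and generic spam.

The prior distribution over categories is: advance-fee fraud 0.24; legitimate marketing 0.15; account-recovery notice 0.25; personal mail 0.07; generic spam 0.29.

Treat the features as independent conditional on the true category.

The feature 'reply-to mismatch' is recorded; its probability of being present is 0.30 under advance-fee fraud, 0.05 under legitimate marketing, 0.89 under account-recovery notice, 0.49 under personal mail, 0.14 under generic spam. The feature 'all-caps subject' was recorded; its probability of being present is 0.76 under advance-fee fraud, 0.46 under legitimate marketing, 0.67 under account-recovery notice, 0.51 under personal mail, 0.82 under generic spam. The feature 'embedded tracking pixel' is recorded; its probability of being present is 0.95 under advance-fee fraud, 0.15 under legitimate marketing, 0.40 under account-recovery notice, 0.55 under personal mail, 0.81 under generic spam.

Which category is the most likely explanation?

Multiply each prior by the joint likelihood of the feature pattern:
  advance-fee fraud: 0.24 × 0.30 × 0.76 × 0.95 = 0.051984
  legitimate marketing: 0.15 × 0.05 × 0.46 × 0.15 = 0.0005175
  account-recovery notice: 0.25 × 0.89 × 0.67 × 0.40 = 0.05963
  personal mail: 0.07 × 0.49 × 0.51 × 0.55 = 0.0096212
  generic spam: 0.29 × 0.14 × 0.82 × 0.81 = 0.026967
The unnormalized weights sum to 0.14872.
P(advance-fee fraud | evidence) ≈ 0.051984 / 0.14872 ≈ 0.350
P(legitimate marketing | evidence) ≈ 0.0005175 / 0.14872 ≈ 0.003
P(account-recovery notice | evidence) ≈ 0.05963 / 0.14872 ≈ 0.401
P(personal mail | evidence) ≈ 0.0096212 / 0.14872 ≈ 0.065
P(generic spam | evidence) ≈ 0.026967 / 0.14872 ≈ 0.181
The largest is 0.401, so account-recovery notice is most probable.

account-recovery notice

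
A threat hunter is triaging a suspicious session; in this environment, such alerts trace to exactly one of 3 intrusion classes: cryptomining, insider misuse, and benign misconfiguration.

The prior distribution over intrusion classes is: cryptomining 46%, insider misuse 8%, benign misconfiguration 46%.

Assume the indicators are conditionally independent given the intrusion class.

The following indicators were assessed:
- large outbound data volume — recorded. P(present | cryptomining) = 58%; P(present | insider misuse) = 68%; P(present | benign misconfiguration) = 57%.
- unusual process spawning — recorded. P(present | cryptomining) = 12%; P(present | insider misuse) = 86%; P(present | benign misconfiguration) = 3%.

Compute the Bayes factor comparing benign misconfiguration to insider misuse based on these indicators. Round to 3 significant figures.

0.0292

Joint likelihood of the indicator pattern under each hypothesis:
  benign misconfiguration: 0.57 × 0.03 = 0.0171
  insider misuse: 0.68 × 0.86 = 0.5848
Bayes factor = 0.0171 / 0.5848 ≈ 0.0292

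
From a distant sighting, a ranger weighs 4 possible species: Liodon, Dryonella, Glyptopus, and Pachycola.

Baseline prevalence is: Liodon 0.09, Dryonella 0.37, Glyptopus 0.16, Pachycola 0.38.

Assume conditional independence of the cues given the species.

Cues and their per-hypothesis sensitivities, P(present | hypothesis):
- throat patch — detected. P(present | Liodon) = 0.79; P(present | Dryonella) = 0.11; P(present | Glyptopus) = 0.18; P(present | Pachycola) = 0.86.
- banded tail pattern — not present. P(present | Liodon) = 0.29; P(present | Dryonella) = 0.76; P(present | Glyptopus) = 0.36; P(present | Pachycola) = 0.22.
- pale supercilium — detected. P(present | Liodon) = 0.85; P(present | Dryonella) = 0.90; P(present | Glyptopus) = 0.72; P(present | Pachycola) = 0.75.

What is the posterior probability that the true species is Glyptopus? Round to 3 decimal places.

For each hypothesis, the unnormalized posterior weight is prior × product of the cue likelihoods (using 1 − P(present | H) for each absent cue):
  Liodon: 0.09 × 0.79 × (1 − 0.29) × 0.85 = 0.042909
  Dryonella: 0.37 × 0.11 × (1 − 0.76) × 0.90 = 0.0087912
  Glyptopus: 0.16 × 0.18 × (1 − 0.36) × 0.72 = 0.013271
  Pachycola: 0.38 × 0.86 × (1 − 0.22) × 0.75 = 0.19118
The unnormalized weights sum to 0.25615.
P(Glyptopus | evidence) = 0.013271 / 0.25615 ≈ 0.052.

0.052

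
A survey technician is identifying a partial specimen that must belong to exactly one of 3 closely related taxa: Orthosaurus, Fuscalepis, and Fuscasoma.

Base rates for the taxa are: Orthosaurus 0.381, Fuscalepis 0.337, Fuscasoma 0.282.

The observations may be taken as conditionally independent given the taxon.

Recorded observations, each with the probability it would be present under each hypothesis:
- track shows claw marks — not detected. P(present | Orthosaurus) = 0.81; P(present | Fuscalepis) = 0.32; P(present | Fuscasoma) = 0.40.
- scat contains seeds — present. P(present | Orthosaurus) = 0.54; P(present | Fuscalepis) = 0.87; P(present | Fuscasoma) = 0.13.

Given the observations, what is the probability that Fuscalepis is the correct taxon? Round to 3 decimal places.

For each hypothesis, the unnormalized posterior weight is prior × product of the observation likelihoods (using 1 − P(present | H) for each absent observation):
  Orthosaurus: 0.381 × (1 − 0.81) × 0.54 = 0.039091
  Fuscalepis: 0.337 × (1 − 0.32) × 0.87 = 0.19937
  Fuscasoma: 0.282 × (1 − 0.40) × 0.13 = 0.021996
Marginal likelihood of the evidence = 0.26046.
P(Fuscalepis | evidence) = 0.19937 / 0.26046 ≈ 0.765.

0.765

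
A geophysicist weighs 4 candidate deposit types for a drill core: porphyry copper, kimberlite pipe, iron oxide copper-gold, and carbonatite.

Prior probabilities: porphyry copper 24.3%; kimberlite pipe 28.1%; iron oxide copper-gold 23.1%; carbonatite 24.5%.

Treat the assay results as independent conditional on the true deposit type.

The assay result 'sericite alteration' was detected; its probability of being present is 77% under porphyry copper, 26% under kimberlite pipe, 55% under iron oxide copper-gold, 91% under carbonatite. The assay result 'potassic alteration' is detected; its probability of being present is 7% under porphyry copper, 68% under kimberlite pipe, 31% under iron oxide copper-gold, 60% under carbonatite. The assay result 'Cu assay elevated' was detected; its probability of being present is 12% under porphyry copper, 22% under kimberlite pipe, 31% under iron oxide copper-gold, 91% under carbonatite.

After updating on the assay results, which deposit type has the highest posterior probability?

carbonatite

Multiply each prior by the joint likelihood of the assay result pattern:
  porphyry copper: 0.243 × 0.77 × 0.07 × 0.12 = 0.0015717
  kimberlite pipe: 0.281 × 0.26 × 0.68 × 0.22 = 0.01093
  iron oxide copper-gold: 0.231 × 0.55 × 0.31 × 0.31 = 0.01221
  carbonatite: 0.245 × 0.91 × 0.60 × 0.91 = 0.12173
The unnormalized weights sum to 0.14644.
P(porphyry copper | evidence) ≈ 0.0015717 / 0.14644 ≈ 0.011
P(kimberlite pipe | evidence) ≈ 0.01093 / 0.14644 ≈ 0.075
P(iron oxide copper-gold | evidence) ≈ 0.01221 / 0.14644 ≈ 0.083
P(carbonatite | evidence) ≈ 0.12173 / 0.14644 ≈ 0.831
The largest is 0.831, so carbonatite is most probable.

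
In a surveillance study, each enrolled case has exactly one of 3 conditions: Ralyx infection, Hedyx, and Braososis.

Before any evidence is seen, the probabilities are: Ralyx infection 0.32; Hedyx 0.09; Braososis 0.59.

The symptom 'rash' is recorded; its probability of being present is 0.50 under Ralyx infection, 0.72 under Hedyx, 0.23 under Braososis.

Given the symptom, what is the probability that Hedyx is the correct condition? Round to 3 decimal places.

0.180

By Bayes' rule, the unnormalized weight for each hypothesis is prior × likelihood:
  Ralyx infection: 0.32 × 0.50 = 0.16
  Hedyx: 0.09 × 0.72 = 0.0648
  Braososis: 0.59 × 0.23 = 0.1357
Marginal likelihood of the evidence = 0.3605.
P(Hedyx | evidence) = 0.0648 / 0.3605 ≈ 0.180.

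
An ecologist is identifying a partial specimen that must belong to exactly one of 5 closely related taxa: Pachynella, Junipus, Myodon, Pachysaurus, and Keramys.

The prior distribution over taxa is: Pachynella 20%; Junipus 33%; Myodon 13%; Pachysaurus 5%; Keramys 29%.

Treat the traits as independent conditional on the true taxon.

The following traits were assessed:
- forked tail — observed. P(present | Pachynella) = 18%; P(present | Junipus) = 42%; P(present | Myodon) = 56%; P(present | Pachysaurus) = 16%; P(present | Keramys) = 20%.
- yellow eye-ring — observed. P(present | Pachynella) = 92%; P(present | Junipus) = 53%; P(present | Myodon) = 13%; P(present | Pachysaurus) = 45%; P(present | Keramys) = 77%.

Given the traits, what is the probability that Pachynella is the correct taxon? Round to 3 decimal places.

0.202

For each hypothesis, the unnormalized posterior weight is prior × product of the trait likelihoods:
  Pachynella: 0.20 × 0.18 × 0.92 = 0.03312
  Junipus: 0.33 × 0.42 × 0.53 = 0.073458
  Myodon: 0.13 × 0.56 × 0.13 = 0.009464
  Pachysaurus: 0.05 × 0.16 × 0.45 = 0.0036
  Keramys: 0.29 × 0.20 × 0.77 = 0.04466
Marginal likelihood of the evidence = 0.1643.
P(Pachynella | evidence) = 0.03312 / 0.1643 ≈ 0.202.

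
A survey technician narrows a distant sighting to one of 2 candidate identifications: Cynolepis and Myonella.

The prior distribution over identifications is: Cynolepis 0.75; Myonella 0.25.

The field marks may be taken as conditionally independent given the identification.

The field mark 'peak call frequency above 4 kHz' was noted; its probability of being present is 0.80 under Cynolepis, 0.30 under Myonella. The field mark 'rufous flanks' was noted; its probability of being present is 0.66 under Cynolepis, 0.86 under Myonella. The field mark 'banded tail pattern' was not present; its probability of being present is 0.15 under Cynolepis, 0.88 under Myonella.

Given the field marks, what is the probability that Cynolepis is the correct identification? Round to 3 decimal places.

0.978

For each hypothesis, the unnormalized posterior weight is prior × product of the field mark likelihoods (using 1 − P(present | H) for each absent field mark):
  Cynolepis: 0.75 × 0.80 × 0.66 × (1 − 0.15) = 0.3366
  Myonella: 0.25 × 0.30 × 0.86 × (1 − 0.88) = 0.00774
Marginal likelihood of the evidence = 0.34434.
P(Cynolepis | evidence) = 0.3366 / 0.34434 ≈ 0.978.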